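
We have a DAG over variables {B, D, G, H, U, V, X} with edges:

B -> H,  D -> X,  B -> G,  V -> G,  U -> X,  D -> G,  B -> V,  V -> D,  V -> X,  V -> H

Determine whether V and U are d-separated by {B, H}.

There are 5 undirected paths between V and U; checking each against the conditioning set {B, H}:
Path 1: V → H ← B → G ← D → X ← U
  B is a fork here and B is conditioned on, so the path is blocked at B.
Path 2: V ← B → G ← D → X ← U
  B is a fork here and B is conditioned on, so the path is blocked at B.
Path 3: V → D → X ← U
  X is a collider here and neither X nor any of its descendants is conditioned on, so the collider stays closed — the path is blocked at X.
Path 4: V → G ← D → X ← U
  G is a collider here and neither G nor any of its descendants is conditioned on, so the collider stays closed — the path is blocked at G.
Path 5: V → X ← U
  X is a collider here and neither X nor any of its descendants is conditioned on, so the collider stays closed — the path is blocked at X.
All paths are blocked; V ⊥ U | {B, H} holds.

Yes — V and U are d-separated given {B, H}.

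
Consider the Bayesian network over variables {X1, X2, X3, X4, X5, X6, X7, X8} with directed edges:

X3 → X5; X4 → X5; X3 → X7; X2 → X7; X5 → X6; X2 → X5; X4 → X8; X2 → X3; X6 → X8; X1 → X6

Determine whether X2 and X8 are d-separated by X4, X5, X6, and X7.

Yes — X2 and X8 are d-separated given {X4, X5, X6, X7}.

There are 6 undirected paths between X2 and X8; checking each against the conditioning set {X4, X5, X6, X7}:
Path 1: X2 → X7 ← X3 → X5 → X6 → X8
  X5 is a chain here and X5 is conditioned on, so the path is blocked at X5.
Path 2: X2 → X7 ← X3 → X5 ← X4 → X8
  X4 is a fork here and X4 is conditioned on, so the path is blocked at X4.
Path 3: X2 → X3 → X5 → X6 → X8
  X5 is a chain here and X5 is conditioned on, so the path is blocked at X5.
Path 4: X2 → X3 → X5 ← X4 → X8
  X4 is a fork here and X4 is conditioned on, so the path is blocked at X4.
Path 5: X2 → X5 → X6 → X8
  X5 is a chain here and X5 is conditioned on, so the path is blocked at X5.
Path 6: X2 → X5 ← X4 → X8
  X4 is a fork here and X4 is conditioned on, so the path is blocked at X4.
Every path is blocked, so X2 and X8 are d-separated given {X4, X5, X6, X7}.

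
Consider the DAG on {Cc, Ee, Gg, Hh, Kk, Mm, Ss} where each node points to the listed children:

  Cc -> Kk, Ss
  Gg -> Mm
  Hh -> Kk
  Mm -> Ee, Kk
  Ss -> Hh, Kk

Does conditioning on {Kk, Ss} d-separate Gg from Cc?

Enumerating the 3 paths from Gg to Cc and testing each for blocking by {Kk, Ss}:
Path 1: Gg → Mm → Kk ← Hh ← Ss ← Cc
  Ss is a chain here and Ss is conditioned on, so the path is blocked at Ss.
Path 2: Gg → Mm → Kk ← Ss ← Cc
  Ss is a chain here and Ss is conditioned on, so the path is blocked at Ss.
Path 3: Gg → Mm → Kk ← Cc
  Mm is a chain and Mm is not conditioned on; Kk is a collider and Kk is conditioned on, which opens it — no node blocks this path, so it is active.
Since the path Gg → Mm → Kk ← Cc is active, Gg and Cc are not d-separated given {Kk, Ss}.

No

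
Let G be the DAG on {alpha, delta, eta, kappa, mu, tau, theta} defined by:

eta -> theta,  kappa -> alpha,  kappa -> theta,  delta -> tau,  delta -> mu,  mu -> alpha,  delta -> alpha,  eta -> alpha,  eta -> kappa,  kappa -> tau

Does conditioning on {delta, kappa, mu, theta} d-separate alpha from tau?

Yes — alpha and tau are d-separated given {delta, kappa, mu, theta}.

There are 5 undirected paths between alpha and tau; checking each against the conditioning set {delta, kappa, mu, theta}:
Path 1: alpha ← eta → kappa → tau
  kappa is a chain here and kappa is conditioned on, so the path is blocked at kappa.
Path 2: alpha ← eta → theta ← kappa → tau
  kappa is a fork here and kappa is conditioned on, so the path is blocked at kappa.
Path 3: alpha ← kappa → tau
  kappa is a fork here and kappa is conditioned on, so the path is blocked at kappa.
Path 4: alpha ← delta → tau
  delta is a fork here and delta is conditioned on, so the path is blocked at delta.
Path 5: alpha ← mu ← delta → tau
  mu is a chain here and mu is conditioned on, so the path is blocked at mu.
All paths are blocked; alpha ⊥ tau | {delta, kappa, mu, theta} holds.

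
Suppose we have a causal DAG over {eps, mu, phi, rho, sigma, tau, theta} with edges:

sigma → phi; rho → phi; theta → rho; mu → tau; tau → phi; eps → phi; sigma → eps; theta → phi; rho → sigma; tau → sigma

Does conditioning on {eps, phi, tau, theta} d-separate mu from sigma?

Yes

We examine all 5 paths between mu and sigma:
Path 1: mu → tau → sigma
  tau is a chain here and tau is conditioned on, so the path is blocked at tau.
Path 2: mu → tau → phi ← theta → rho → sigma
  tau is a chain here and tau is conditioned on, so the path is blocked at tau.
Path 3: mu → tau → phi ← sigma
  tau is a chain here and tau is conditioned on, so the path is blocked at tau.
Path 4: mu → tau → phi ← eps ← sigma
  tau is a chain here and tau is conditioned on, so the path is blocked at tau.
Path 5: mu → tau → phi ← rho → sigma
  tau is a chain here and tau is conditioned on, so the path is blocked at tau.
Every path is blocked, so mu and sigma are d-separated given {eps, phi, tau, theta}.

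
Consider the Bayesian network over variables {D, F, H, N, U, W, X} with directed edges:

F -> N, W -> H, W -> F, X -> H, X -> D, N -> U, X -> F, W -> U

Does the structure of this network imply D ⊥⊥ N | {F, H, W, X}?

Yes — D and N are d-separated given {F, H, W, X}.

We examine all 4 paths between D and N:
  1. D ← X → F ← W → U ← N — X:fork[blocks]; F:collider[open]; W:fork[blocks]; U:collider[blocks] ⇒ blocked
  2. D ← X → F → N — X:fork[blocks]; F:chain[blocks] ⇒ blocked
  3. D ← X → H ← W → F → N — X:fork[blocks]; H:collider[open]; W:fork[blocks]; F:chain[blocks] ⇒ blocked
  4. D ← X → H ← W → U ← N — X:fork[blocks]; H:collider[open]; W:fork[blocks]; U:collider[blocks] ⇒ blocked
All paths are blocked; D ⊥ N | {F, H, W, X} holds.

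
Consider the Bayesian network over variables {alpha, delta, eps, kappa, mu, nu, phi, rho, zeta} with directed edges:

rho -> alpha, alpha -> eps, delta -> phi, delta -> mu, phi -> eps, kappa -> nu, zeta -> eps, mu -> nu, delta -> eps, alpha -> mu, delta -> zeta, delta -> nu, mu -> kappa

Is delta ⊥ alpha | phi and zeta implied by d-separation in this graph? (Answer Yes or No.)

Yes

Enumerating the 6 paths from delta to alpha and testing each for blocking by {phi, zeta}:
Path 1: delta → zeta → eps ← alpha
  zeta is a chain here and zeta is conditioned on, so the path is blocked at zeta.
Path 2: delta → eps ← alpha
  eps is a collider here and neither eps nor any of its descendants is conditioned on, so the collider stays closed — the path is blocked at eps.
Path 3: delta → mu ← alpha
  mu is a collider here and neither mu nor any of its descendants is conditioned on, so the collider stays closed — the path is blocked at mu.
Path 4: delta → phi → eps ← alpha
  phi is a chain here and phi is conditioned on, so the path is blocked at phi.
Path 5: delta → nu ← kappa ← mu ← alpha
  nu is a collider here and neither nu nor any of its descendants is conditioned on, so the collider stays closed — the path is blocked at nu.
Path 6: delta → nu ← mu ← alpha
  nu is a collider here and neither nu nor any of its descendants is conditioned on, so the collider stays closed — the path is blocked at nu.
Every path is blocked, so delta and alpha are d-separated given {phi, zeta}.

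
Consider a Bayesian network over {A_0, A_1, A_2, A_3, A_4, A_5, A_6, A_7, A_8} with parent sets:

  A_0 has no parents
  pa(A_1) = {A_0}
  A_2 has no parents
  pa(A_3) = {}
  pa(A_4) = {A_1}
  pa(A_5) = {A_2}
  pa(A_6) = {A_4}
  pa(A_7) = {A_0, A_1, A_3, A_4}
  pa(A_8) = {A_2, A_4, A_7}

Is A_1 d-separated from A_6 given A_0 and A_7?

Enumerating the 5 paths from A_1 to A_6 and testing each for blocking by {A_0, A_7}:
Path 1: A_1 ← A_0 → A_7 ← A_4 → A_6
  A_0 is a fork here and A_0 is conditioned on, so the path is blocked at A_0.
Path 2: A_1 ← A_0 → A_7 → A_8 ← A_4 → A_6
  A_0 is a fork here and A_0 is conditioned on, so the path is blocked at A_0.
Path 3: A_1 → A_4 → A_6
  A_4 is a chain and A_4 is not conditioned on — no node blocks this path, so it is active.
Path 4: A_1 → A_7 ← A_4 → A_6
  A_7 is a collider and A_7 is conditioned on, which opens it; A_4 is a fork and A_4 is not conditioned on — no node blocks this path, so it is active.
Path 5: A_1 → A_7 → A_8 ← A_4 → A_6
  A_7 is a chain here and A_7 is conditioned on, so the path is blocked at A_7.
At least one path is unblocked, so d-separation fails.

No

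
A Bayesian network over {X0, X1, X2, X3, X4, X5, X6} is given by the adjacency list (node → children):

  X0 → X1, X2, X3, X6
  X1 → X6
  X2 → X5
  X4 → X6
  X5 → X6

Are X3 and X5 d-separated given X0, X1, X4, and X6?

There are 3 undirected paths between X3 and X5; checking each against the conditioning set {X0, X1, X4, X6}:
  1. X3 ← X0 → X1 → X6 ← X5 — X0:fork[blocks]; X1:chain[blocks]; X6:collider[open] ⇒ blocked
  2. X3 ← X0 → X2 → X5 — X0:fork[blocks]; X2:chain[open] ⇒ blocked
  3. X3 ← X0 → X6 ← X5 — X0:fork[blocks]; X6:collider[open] ⇒ blocked
All paths are blocked; X3 ⊥ X5 | {X0, X1, X4, X6} holds.

Yes — X3 and X5 are d-separated given {X0, X1, X4, X6}.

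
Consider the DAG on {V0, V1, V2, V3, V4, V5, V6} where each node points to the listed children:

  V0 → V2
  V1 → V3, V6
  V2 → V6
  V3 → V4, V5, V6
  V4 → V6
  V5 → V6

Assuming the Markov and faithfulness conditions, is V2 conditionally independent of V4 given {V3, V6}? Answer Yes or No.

There are 4 undirected paths between V2 and V4; checking each against the conditioning set {V3, V6}:
Path 1: V2 → V6 ← V1 → V3 → V4
  V3 is a chain here and V3 is conditioned on, so the path is blocked at V3.
Path 2: V2 → V6 ← V5 ← V3 → V4
  V3 is a fork here and V3 is conditioned on, so the path is blocked at V3.
Path 3: V2 → V6 ← V3 → V4
  V3 is a fork here and V3 is conditioned on, so the path is blocked at V3.
Path 4: V2 → V6 ← V4
  V6 is a collider and V6 is conditioned on, which opens it — no node blocks this path, so it is active.
Since the path V2 → V6 ← V4 is active, V2 and V4 are not d-separated given {V3, V6}.

No — V2 and V4 are not d-separated given {V3, V6}.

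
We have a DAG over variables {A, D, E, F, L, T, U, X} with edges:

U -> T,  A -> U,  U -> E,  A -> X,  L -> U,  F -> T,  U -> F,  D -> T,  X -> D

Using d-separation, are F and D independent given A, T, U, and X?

Enumerating the 4 paths from F to D and testing each for blocking by {A, T, U, X}:
Path 1: F ← U ← A → X → D
  U is a chain here and U is conditioned on, so the path is blocked at U.
Path 2: F ← U → T ← D
  U is a fork here and U is conditioned on, so the path is blocked at U.
Path 3: F → T ← U ← A → X → D
  U is a chain here and U is conditioned on, so the path is blocked at U.
Path 4: F → T ← D
  T is a collider and T is conditioned on, which opens it — no node blocks this path, so it is active.
At least one path is unblocked, so d-separation fails.

No — F and D are not d-separated given {A, T, U, X}.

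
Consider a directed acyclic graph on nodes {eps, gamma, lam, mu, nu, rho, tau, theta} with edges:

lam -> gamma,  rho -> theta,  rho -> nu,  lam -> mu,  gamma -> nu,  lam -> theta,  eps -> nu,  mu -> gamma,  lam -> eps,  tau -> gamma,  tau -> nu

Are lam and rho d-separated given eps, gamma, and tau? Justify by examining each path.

There are 6 undirected paths between lam and rho; checking each against the conditioning set {eps, gamma, tau}:
Path 1: lam → theta ← rho
  theta is a collider here and neither theta nor any of its descendants is conditioned on, so the collider stays closed — the path is blocked at theta.
Path 2: lam → mu → gamma → nu ← rho
  gamma is a chain here and gamma is conditioned on, so the path is blocked at gamma.
Path 3: lam → mu → gamma ← tau → nu ← rho
  tau is a fork here and tau is conditioned on, so the path is blocked at tau.
Path 4: lam → eps → nu ← rho
  eps is a chain here and eps is conditioned on, so the path is blocked at eps.
Path 5: lam → gamma → nu ← rho
  gamma is a chain here and gamma is conditioned on, so the path is blocked at gamma.
Path 6: lam → gamma ← tau → nu ← rho
  tau is a fork here and tau is conditioned on, so the path is blocked at tau.
Every path is blocked, so lam and rho are d-separated given {eps, gamma, tau}.

Yes — lam and rho are d-separated given {eps, gamma, tau}.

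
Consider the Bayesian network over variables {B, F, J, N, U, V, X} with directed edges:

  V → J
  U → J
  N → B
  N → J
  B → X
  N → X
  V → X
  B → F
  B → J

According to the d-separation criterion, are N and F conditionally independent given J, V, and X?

No

We examine all 5 paths between N and F:
Path 1: N → J ← V → X ← B → F
  V is a fork here and V is conditioned on, so the path is blocked at V.
Path 2: N → J ← B → F
  J is a collider and J is conditioned on, which opens it; B is a fork and B is not conditioned on — no node blocks this path, so it is active.
Path 3: N → X ← V → J ← B → F
  V is a fork here and V is conditioned on, so the path is blocked at V.
Path 4: N → X ← B → F
  X is a collider and X is conditioned on, which opens it; B is a fork and B is not conditioned on — no node blocks this path, so it is active.
Path 5: N → B → F
  B is a chain and B is not conditioned on — no node blocks this path, so it is active.
Since the path N → J ← B → F is active, N and F are not d-separated given {J, V, X}.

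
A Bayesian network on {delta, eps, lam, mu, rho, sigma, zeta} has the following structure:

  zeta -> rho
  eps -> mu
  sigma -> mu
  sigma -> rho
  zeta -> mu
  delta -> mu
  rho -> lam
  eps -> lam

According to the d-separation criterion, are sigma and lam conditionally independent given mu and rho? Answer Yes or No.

There are 4 undirected paths between sigma and lam; checking each against the conditioning set {mu, rho}:
Path 1: sigma → mu ← zeta → rho → lam
  rho is a chain here and rho is conditioned on, so the path is blocked at rho.
Path 2: sigma → mu ← eps → lam
  mu is a collider and mu is conditioned on, which opens it; eps is a fork and eps is not conditioned on — no node blocks this path, so it is active.
Path 3: sigma → rho ← zeta → mu ← eps → lam
  rho is a collider and rho is conditioned on, which opens it; zeta is a fork and zeta is not conditioned on; mu is a collider and mu is conditioned on, which opens it; eps is a fork and eps is not conditioned on — no node blocks this path, so it is active.
Path 4: sigma → rho → lam
  rho is a chain here and rho is conditioned on, so the path is blocked at rho.
Because an active path exists, sigma and lam are not d-separated.

No — sigma and lam are not d-separated given {mu, rho}.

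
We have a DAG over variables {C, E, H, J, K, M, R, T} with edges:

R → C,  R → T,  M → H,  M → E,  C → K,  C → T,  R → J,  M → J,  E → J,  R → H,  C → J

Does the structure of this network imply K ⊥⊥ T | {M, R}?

Enumerating the 5 paths from K to T and testing each for blocking by {M, R}:
Path 1: K ← C ← R → T
  R is a fork here and R is conditioned on, so the path is blocked at R.
Path 2: K ← C → J ← E ← M → H ← R → T
  J is a collider here and neither J nor any of its descendants is conditioned on, so the collider stays closed — the path is blocked at J.
Path 3: K ← C → J ← R → T
  J is a collider here and neither J nor any of its descendants is conditioned on, so the collider stays closed — the path is blocked at J.
Path 4: K ← C → J ← M → H ← R → T
  J is a collider here and neither J nor any of its descendants is conditioned on, so the collider stays closed — the path is blocked at J.
Path 5: K ← C → T
  C is a fork and C is not conditioned on — no node blocks this path, so it is active.
Since the path K ← C → T is active, K and T are not d-separated given {M, R}.

No — K and T are not d-separated given {M, R}.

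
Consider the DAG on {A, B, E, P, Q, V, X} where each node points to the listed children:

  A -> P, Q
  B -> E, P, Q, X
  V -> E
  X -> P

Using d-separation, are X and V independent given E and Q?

No

We examine all 3 paths between X and V:
  1. X ← B → E ← V — B:fork[open]; E:collider[open] ⇒ active
  2. X → P ← A → Q ← B → E ← V — P:collider[blocks]; A:fork[open]; Q:collider[open]; B:fork[open]; E:collider[open] ⇒ blocked
  3. X → P ← B → E ← V — P:collider[blocks]; B:fork[open]; E:collider[open] ⇒ blocked
Because an active path exists, X and V are not d-separated.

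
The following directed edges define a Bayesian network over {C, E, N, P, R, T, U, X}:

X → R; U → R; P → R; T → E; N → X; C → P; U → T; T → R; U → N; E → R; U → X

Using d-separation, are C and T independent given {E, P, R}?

Yes

Enumerating the 5 paths from C to T and testing each for blocking by {E, P, R}:
  1. C → P → R ← U → T — P:chain[blocks]; R:collider[open]; U:fork[open] ⇒ blocked
  2. C → P → R ← E ← T — P:chain[blocks]; R:collider[open]; E:chain[blocks] ⇒ blocked
  3. C → P → R ← X ← N ← U → T — P:chain[blocks]; R:collider[open]; X:chain[open]; N:chain[open]; U:fork[open] ⇒ blocked
  4. C → P → R ← X ← U → T — P:chain[blocks]; R:collider[open]; X:chain[open]; U:fork[open] ⇒ blocked
  5. C → P → R ← T — P:chain[blocks]; R:collider[open] ⇒ blocked
Every path is blocked, so C and T are d-separated given {E, P, R}.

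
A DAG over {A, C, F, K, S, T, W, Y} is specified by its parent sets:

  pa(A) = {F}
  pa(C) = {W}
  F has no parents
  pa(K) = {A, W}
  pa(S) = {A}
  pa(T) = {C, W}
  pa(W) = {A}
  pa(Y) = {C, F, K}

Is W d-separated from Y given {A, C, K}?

Yes

There are 6 undirected paths between W and Y; checking each against the conditioning set {A, C, K}:
  1. W → T ← C → Y — T:collider[blocks]; C:fork[blocks] ⇒ blocked
  2. W ← A → K → Y — A:fork[blocks]; K:chain[blocks] ⇒ blocked
  3. W ← A ← F → Y — A:chain[blocks]; F:fork[open] ⇒ blocked
  4. W → K ← A ← F → Y — K:collider[open]; A:chain[blocks]; F:fork[open] ⇒ blocked
  5. W → K → Y — K:chain[blocks] ⇒ blocked
  6. W → C → Y — C:chain[blocks] ⇒ blocked
Since every path is blocked, d-separation holds.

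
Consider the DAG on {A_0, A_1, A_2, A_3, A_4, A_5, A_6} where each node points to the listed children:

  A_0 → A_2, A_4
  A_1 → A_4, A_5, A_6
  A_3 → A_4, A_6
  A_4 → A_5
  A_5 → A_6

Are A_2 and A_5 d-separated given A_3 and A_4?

We examine all 5 paths between A_2 and A_5:
Path 1: A_2 ← A_0 → A_4 ← A_3 → A_6 ← A_5
  A_3 is a fork here and A_3 is conditioned on, so the path is blocked at A_3.
Path 2: A_2 ← A_0 → A_4 ← A_3 → A_6 ← A_1 → A_5
  A_3 is a fork here and A_3 is conditioned on, so the path is blocked at A_3.
Path 3: A_2 ← A_0 → A_4 → A_5
  A_4 is a chain here and A_4 is conditioned on, so the path is blocked at A_4.
Path 4: A_2 ← A_0 → A_4 ← A_1 → A_5
  A_0 is a fork and A_0 is not conditioned on; A_4 is a collider and A_4 is conditioned on, which opens it; A_1 is a fork and A_1 is not conditioned on — no node blocks this path, so it is active.
Path 5: A_2 ← A_0 → A_4 ← A_1 → A_6 ← A_5
  A_6 is a collider here and neither A_6 nor any of its descendants is conditioned on, so the collider stays closed — the path is blocked at A_6.
Because an active path exists, A_2 and A_5 are not d-separated.

No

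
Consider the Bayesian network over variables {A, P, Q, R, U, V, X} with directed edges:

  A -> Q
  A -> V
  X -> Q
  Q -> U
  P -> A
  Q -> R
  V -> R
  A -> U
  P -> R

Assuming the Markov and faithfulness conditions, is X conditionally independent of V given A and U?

Yes

There are 6 undirected paths between X and V; checking each against the conditioning set {A, U}:
  1. X → Q ← A ← P → R ← V — Q:collider[open]; A:chain[blocks]; P:fork[open]; R:collider[blocks] ⇒ blocked
  2. X → Q ← A → V — Q:collider[open]; A:fork[blocks] ⇒ blocked
  3. X → Q → U ← A ← P → R ← V — Q:chain[open]; U:collider[open]; A:chain[blocks]; P:fork[open]; R:collider[blocks] ⇒ blocked
  4. X → Q → U ← A → V — Q:chain[open]; U:collider[open]; A:fork[blocks] ⇒ blocked
  5. X → Q → R ← P → A → V — Q:chain[open]; R:collider[blocks]; P:fork[open]; A:chain[blocks] ⇒ blocked
  6. X → Q → R ← V — Q:chain[open]; R:collider[blocks] ⇒ blocked
Since every path is blocked, d-separation holds.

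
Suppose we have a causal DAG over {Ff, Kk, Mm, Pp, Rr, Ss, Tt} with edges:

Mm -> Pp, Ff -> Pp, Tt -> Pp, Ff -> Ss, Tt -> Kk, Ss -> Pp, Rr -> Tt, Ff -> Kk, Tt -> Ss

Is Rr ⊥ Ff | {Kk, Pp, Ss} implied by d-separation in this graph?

No

There are 5 undirected paths between Rr and Ff; checking each against the conditioning set {Kk, Pp, Ss}:
Path 1: Rr → Tt → Pp ← Ff
  Tt is a chain and Tt is not conditioned on; Pp is a collider and Pp is conditioned on, which opens it — no node blocks this path, so it is active.
Path 2: Rr → Tt → Pp ← Ss ← Ff
  Ss is a chain here and Ss is conditioned on, so the path is blocked at Ss.
Path 3: Rr → Tt → Kk ← Ff
  Tt is a chain and Tt is not conditioned on; Kk is a collider and Kk is conditioned on, which opens it — no node blocks this path, so it is active.
Path 4: Rr → Tt → Ss → Pp ← Ff
  Ss is a chain here and Ss is conditioned on, so the path is blocked at Ss.
Path 5: Rr → Tt → Ss ← Ff
  Tt is a chain and Tt is not conditioned on; Ss is a collider and Ss is conditioned on, which opens it — no node blocks this path, so it is active.
Since the path Rr → Tt → Pp ← Ff is active, Rr and Ff are not d-separated given {Kk, Pp, Ss}.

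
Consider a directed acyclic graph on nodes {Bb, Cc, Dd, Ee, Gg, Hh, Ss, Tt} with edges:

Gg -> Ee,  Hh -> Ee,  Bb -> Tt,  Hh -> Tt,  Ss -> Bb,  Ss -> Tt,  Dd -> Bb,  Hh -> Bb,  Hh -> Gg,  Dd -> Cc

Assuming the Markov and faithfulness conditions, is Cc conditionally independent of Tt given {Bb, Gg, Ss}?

We examine all 3 paths between Cc and Tt:
Path 1: Cc ← Dd → Bb ← Hh → Tt
  Dd is a fork and Dd is not conditioned on; Bb is a collider and Bb is conditioned on, which opens it; Hh is a fork and Hh is not conditioned on — no node blocks this path, so it is active.
Path 2: Cc ← Dd → Bb ← Ss → Tt
  Ss is a fork here and Ss is conditioned on, so the path is blocked at Ss.
Path 3: Cc ← Dd → Bb → Tt
  Bb is a chain here and Bb is conditioned on, so the path is blocked at Bb.
Because an active path exists, Cc and Tt are not d-separated.

No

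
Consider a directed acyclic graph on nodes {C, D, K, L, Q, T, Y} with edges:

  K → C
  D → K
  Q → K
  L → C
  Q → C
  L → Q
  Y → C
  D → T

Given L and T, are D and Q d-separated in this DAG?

Yes — D and Q are d-separated given {L, T}.

Enumerating the 3 paths from D to Q and testing each for blocking by {L, T}:
  1. D → K → C ← L → Q — K:chain[open]; C:collider[blocks]; L:fork[blocks] ⇒ blocked
  2. D → K → C ← Q — K:chain[open]; C:collider[blocks] ⇒ blocked
  3. D → K ← Q — K:collider[blocks] ⇒ blocked
Since every path is blocked, d-separation holds.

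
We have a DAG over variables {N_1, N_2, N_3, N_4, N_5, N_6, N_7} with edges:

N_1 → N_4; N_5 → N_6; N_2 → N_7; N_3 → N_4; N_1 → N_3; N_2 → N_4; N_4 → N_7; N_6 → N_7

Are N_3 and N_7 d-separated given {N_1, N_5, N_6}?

No — N_3 and N_7 are not d-separated given {N_1, N_5, N_6}.

4 paths connect N_3 and N_7; each must be blocked for d-separation to hold:
  1. N_3 ← N_1 → N_4 ← N_2 → N_7 — N_1:fork[blocks]; N_4:collider[blocks]; N_2:fork[open] ⇒ blocked
  2. N_3 ← N_1 → N_4 → N_7 — N_1:fork[blocks]; N_4:chain[open] ⇒ blocked
  3. N_3 → N_4 ← N_2 → N_7 — N_4:collider[blocks]; N_2:fork[open] ⇒ blocked
  4. N_3 → N_4 → N_7 — N_4:chain[open] ⇒ active
Since the path N_3 → N_4 → N_7 is active, N_3 and N_7 are not d-separated given {N_1, N_5, N_6}.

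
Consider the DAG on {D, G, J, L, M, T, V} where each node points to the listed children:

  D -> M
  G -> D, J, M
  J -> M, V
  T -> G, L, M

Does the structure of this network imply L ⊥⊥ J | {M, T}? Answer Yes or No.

6 paths connect L and J; each must be blocked for d-separation to hold:
  1. L ← T → G → D → M ← J — T:fork[blocks]; G:chain[open]; D:chain[open]; M:collider[open] ⇒ blocked
  2. L ← T → G → M ← J — T:fork[blocks]; G:chain[open]; M:collider[open] ⇒ blocked
  3. L ← T → G → J — T:fork[blocks]; G:chain[open] ⇒ blocked
  4. L ← T → M ← D ← G → J — T:fork[blocks]; M:collider[open]; D:chain[open]; G:fork[open] ⇒ blocked
  5. L ← T → M ← G → J — T:fork[blocks]; M:collider[open]; G:fork[open] ⇒ blocked
  6. L ← T → M ← J — T:fork[blocks]; M:collider[open] ⇒ blocked
Every path is blocked, so L and J are d-separated given {M, T}.

Yes — L and J are d-separated given {M, T}.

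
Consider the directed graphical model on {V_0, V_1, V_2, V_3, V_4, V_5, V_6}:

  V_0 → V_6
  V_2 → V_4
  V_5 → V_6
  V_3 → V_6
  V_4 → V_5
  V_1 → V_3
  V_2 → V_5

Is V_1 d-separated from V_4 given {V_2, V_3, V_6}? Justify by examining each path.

Yes — V_1 and V_4 are d-separated given {V_2, V_3, V_6}.

We examine all 2 paths between V_1 and V_4:
Path 1: V_1 → V_3 → V_6 ← V_5 ← V_4
  V_3 is a chain here and V_3 is conditioned on, so the path is blocked at V_3.
Path 2: V_1 → V_3 → V_6 ← V_5 ← V_2 → V_4
  V_3 is a chain here and V_3 is conditioned on, so the path is blocked at V_3.
Every path is blocked, so V_1 and V_4 are d-separated given {V_2, V_3, V_6}.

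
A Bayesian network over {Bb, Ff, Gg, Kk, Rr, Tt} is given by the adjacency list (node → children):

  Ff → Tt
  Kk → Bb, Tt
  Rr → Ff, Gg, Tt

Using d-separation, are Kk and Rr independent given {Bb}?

We examine all 2 paths between Kk and Rr:
Path 1: Kk → Tt ← Ff ← Rr
  Tt is a collider here and neither Tt nor any of its descendants is conditioned on, so the collider stays closed — the path is blocked at Tt.
Path 2: Kk → Tt ← Rr
  Tt is a collider here and neither Tt nor any of its descendants is conditioned on, so the collider stays closed — the path is blocked at Tt.
All paths are blocked; Kk ⊥ Rr | {Bb} holds.

Yes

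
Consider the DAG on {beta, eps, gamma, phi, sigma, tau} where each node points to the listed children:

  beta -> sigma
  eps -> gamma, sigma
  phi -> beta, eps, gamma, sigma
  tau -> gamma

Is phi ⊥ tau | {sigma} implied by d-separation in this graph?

Yes

Enumerating the 4 paths from phi to tau and testing each for blocking by {sigma}:
Path 1: phi → sigma ← eps → gamma ← tau
  gamma is a collider here and neither gamma nor any of its descendants is conditioned on, so the collider stays closed — the path is blocked at gamma.
Path 2: phi → beta → sigma ← eps → gamma ← tau
  gamma is a collider here and neither gamma nor any of its descendants is conditioned on, so the collider stays closed — the path is blocked at gamma.
Path 3: phi → eps → gamma ← tau
  gamma is a collider here and neither gamma nor any of its descendants is conditioned on, so the collider stays closed — the path is blocked at gamma.
Path 4: phi → gamma ← tau
  gamma is a collider here and neither gamma nor any of its descendants is conditioned on, so the collider stays closed — the path is blocked at gamma.
All paths are blocked; phi ⊥ tau | {sigma} holds.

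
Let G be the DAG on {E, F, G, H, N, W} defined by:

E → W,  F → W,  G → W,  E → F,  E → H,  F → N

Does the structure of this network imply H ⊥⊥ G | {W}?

2 paths connect H and G; each must be blocked for d-separation to hold:
  1. H ← E → W ← G — E:fork[open]; W:collider[open] ⇒ active
  2. H ← E → F → W ← G — E:fork[open]; F:chain[open]; W:collider[open] ⇒ active
Because an active path exists, H and G are not d-separated.

No — H and G are not d-separated given {W}.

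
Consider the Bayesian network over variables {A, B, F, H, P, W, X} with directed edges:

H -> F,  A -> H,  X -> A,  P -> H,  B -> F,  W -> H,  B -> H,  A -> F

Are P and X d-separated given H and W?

No

Enumerating the 3 paths from P to X and testing each for blocking by {H, W}:
Path 1: P → H → F ← A ← X
  H is a chain here and H is conditioned on, so the path is blocked at H.
Path 2: P → H ← A ← X
  H is a collider and H is conditioned on, which opens it; A is a chain and A is not conditioned on — no node blocks this path, so it is active.
Path 3: P → H ← B → F ← A ← X
  F is a collider here and neither F nor any of its descendants is conditioned on, so the collider stays closed — the path is blocked at F.
Since the path P → H ← A ← X is active, P and X are not d-separated given {H, W}.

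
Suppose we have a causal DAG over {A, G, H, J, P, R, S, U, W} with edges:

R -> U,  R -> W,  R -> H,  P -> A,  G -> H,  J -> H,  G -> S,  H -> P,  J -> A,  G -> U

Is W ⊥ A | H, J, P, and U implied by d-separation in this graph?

Yes

Enumerating the 4 paths from W to A and testing each for blocking by {H, J, P, U}:
  1. W ← R → H → P → A — R:fork[open]; H:chain[blocks]; P:chain[blocks] ⇒ blocked
  2. W ← R → H ← J → A — R:fork[open]; H:collider[open]; J:fork[blocks] ⇒ blocked
  3. W ← R → U ← G → H → P → A — R:fork[open]; U:collider[open]; G:fork[open]; H:chain[blocks]; P:chain[blocks] ⇒ blocked
  4. W ← R → U ← G → H ← J → A — R:fork[open]; U:collider[open]; G:fork[open]; H:collider[open]; J:fork[blocks] ⇒ blocked
Every path is blocked, so W and A are d-separated given {H, J, P, U}.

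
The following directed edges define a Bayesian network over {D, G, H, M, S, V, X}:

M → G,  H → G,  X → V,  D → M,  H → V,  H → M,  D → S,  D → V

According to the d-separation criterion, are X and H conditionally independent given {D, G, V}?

No

We examine all 3 paths between X and H:
Path 1: X → V ← D → M ← H
  D is a fork here and D is conditioned on, so the path is blocked at D.
Path 2: X → V ← D → M → G ← H
  D is a fork here and D is conditioned on, so the path is blocked at D.
Path 3: X → V ← H
  V is a collider and V is conditioned on, which opens it — no node blocks this path, so it is active.
At least one path is unblocked, so d-separation fails.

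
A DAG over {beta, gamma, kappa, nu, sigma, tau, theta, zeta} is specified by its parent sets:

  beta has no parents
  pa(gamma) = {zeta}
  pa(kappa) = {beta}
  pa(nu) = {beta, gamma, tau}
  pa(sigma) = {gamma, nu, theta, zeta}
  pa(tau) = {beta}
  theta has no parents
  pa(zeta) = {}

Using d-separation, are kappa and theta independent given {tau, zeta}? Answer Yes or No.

Yes — kappa and theta are d-separated given {tau, zeta}.

6 paths connect kappa and theta; each must be blocked for d-separation to hold:
  1. kappa ← beta → nu ← gamma ← zeta → sigma ← theta — beta:fork[open]; nu:collider[blocks]; gamma:chain[open]; zeta:fork[blocks]; sigma:collider[blocks] ⇒ blocked
  2. kappa ← beta → nu ← gamma → sigma ← theta — beta:fork[open]; nu:collider[blocks]; gamma:fork[open]; sigma:collider[blocks] ⇒ blocked
  3. kappa ← beta → nu → sigma ← theta — beta:fork[open]; nu:chain[open]; sigma:collider[blocks] ⇒ blocked
  4. kappa ← beta → tau → nu ← gamma ← zeta → sigma ← theta — beta:fork[open]; tau:chain[blocks]; nu:collider[blocks]; gamma:chain[open]; zeta:fork[blocks]; sigma:collider[blocks] ⇒ blocked
  5. kappa ← beta → tau → nu ← gamma → sigma ← theta — beta:fork[open]; tau:chain[blocks]; nu:collider[blocks]; gamma:fork[open]; sigma:collider[blocks] ⇒ blocked
  6. kappa ← beta → tau → nu → sigma ← theta — beta:fork[open]; tau:chain[blocks]; nu:chain[open]; sigma:collider[blocks] ⇒ blocked
All paths are blocked; kappa ⊥ theta | {tau, zeta} holds.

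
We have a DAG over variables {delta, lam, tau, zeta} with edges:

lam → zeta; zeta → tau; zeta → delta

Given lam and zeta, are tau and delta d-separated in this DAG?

Yes

The only undirected path from tau to delta is:
Path 1: tau ← zeta → delta
  zeta is a fork here and zeta is conditioned on, so the path is blocked at zeta.
Since every path is blocked, d-separation holds.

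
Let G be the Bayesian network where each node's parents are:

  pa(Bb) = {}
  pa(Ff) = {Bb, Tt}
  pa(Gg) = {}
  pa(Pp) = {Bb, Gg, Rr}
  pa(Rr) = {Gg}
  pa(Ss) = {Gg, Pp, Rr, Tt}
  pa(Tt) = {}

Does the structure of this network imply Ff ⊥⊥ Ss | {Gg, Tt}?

Enumerating the 6 paths from Ff to Ss and testing each for blocking by {Gg, Tt}:
Path 1: Ff ← Bb → Pp ← Rr ← Gg → Ss
  Pp is a collider here and neither Pp nor any of its descendants is conditioned on, so the collider stays closed — the path is blocked at Pp.
Path 2: Ff ← Bb → Pp ← Rr → Ss
  Pp is a collider here and neither Pp nor any of its descendants is conditioned on, so the collider stays closed — the path is blocked at Pp.
Path 3: Ff ← Bb → Pp ← Gg → Rr → Ss
  Pp is a collider here and neither Pp nor any of its descendants is conditioned on, so the collider stays closed — the path is blocked at Pp.
Path 4: Ff ← Bb → Pp ← Gg → Ss
  Pp is a collider here and neither Pp nor any of its descendants is conditioned on, so the collider stays closed — the path is blocked at Pp.
Path 5: Ff ← Bb → Pp → Ss
  Bb is a fork and Bb is not conditioned on; Pp is a chain and Pp is not conditioned on — no node blocks this path, so it is active.
Path 6: Ff ← Tt → Ss
  Tt is a fork here and Tt is conditioned on, so the path is blocked at Tt.
Since the path Ff ← Bb → Pp → Ss is active, Ff and Ss are not d-separated given {Gg, Tt}.

No — Ff and Ss are not d-separated given {Gg, Tt}.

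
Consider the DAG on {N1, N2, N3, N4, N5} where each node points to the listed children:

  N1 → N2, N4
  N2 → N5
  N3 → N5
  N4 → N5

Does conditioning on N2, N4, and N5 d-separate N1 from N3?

There are 2 undirected paths between N1 and N3; checking each against the conditioning set {N2, N4, N5}:
Path 1: N1 → N2 → N5 ← N3
  N2 is a chain here and N2 is conditioned on, so the path is blocked at N2.
Path 2: N1 → N4 → N5 ← N3
  N4 is a chain here and N4 is conditioned on, so the path is blocked at N4.
Since every path is blocked, d-separation holds.

Yes — N1 and N3 are d-separated given {N2, N4, N5}.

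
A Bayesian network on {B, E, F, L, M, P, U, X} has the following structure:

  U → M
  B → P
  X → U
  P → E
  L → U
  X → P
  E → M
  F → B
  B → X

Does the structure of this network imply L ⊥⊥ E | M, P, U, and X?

There are 3 undirected paths between L and E; checking each against the conditioning set {M, P, U, X}:
Path 1: L → U → M ← E
  U is a chain here and U is conditioned on, so the path is blocked at U.
Path 2: L → U ← X → P → E
  X is a fork here and X is conditioned on, so the path is blocked at X.
Path 3: L → U ← X ← B → P → E
  X is a chain here and X is conditioned on, so the path is blocked at X.
Every path is blocked, so L and E are d-separated given {M, P, U, X}.

Yes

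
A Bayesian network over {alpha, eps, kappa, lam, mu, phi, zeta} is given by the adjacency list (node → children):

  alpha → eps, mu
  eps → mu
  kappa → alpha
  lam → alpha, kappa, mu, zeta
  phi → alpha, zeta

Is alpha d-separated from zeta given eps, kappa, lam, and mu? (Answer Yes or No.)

Enumerating the 5 paths from alpha to zeta and testing each for blocking by {eps, kappa, lam, mu}:
Path 1: alpha ← lam → zeta
  lam is a fork here and lam is conditioned on, so the path is blocked at lam.
Path 2: alpha ← kappa ← lam → zeta
  kappa is a chain here and kappa is conditioned on, so the path is blocked at kappa.
Path 3: alpha → eps → mu ← lam → zeta
  eps is a chain here and eps is conditioned on, so the path is blocked at eps.
Path 4: alpha ← phi → zeta
  phi is a fork and phi is not conditioned on — no node blocks this path, so it is active.
Path 5: alpha → mu ← lam → zeta
  lam is a fork here and lam is conditioned on, so the path is blocked at lam.
Because an active path exists, alpha and zeta are not d-separated.

No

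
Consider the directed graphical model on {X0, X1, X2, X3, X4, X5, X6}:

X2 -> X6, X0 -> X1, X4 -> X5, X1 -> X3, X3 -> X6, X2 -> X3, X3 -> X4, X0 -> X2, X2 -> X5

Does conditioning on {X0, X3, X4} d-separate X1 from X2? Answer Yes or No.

There are 4 undirected paths between X1 and X2; checking each against the conditioning set {X0, X3, X4}:
  1. X1 → X3 → X6 ← X2 — X3:chain[blocks]; X6:collider[blocks] ⇒ blocked
  2. X1 → X3 ← X2 — X3:collider[open] ⇒ active
  3. X1 → X3 → X4 → X5 ← X2 — X3:chain[blocks]; X4:chain[blocks]; X5:collider[blocks] ⇒ blocked
  4. X1 ← X0 → X2 — X0:fork[blocks] ⇒ blocked
Since the path X1 → X3 ← X2 is active, X1 and X2 are not d-separated given {X0, X3, X4}.

No — X1 and X2 are not d-separated given {X0, X3, X4}.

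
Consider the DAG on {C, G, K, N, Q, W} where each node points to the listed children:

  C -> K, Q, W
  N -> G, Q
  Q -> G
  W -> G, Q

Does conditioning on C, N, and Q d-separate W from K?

Yes

Enumerating the 4 paths from W to K and testing each for blocking by {C, N, Q}:
  1. W ← C → K — C:fork[blocks] ⇒ blocked
  2. W → G ← N → Q ← C → K — G:collider[blocks]; N:fork[blocks]; Q:collider[open]; C:fork[blocks] ⇒ blocked
  3. W → G ← Q ← C → K — G:collider[blocks]; Q:chain[blocks]; C:fork[blocks] ⇒ blocked
  4. W → Q ← C → K — Q:collider[open]; C:fork[blocks] ⇒ blocked
All paths are blocked; W ⊥ K | {C, N, Q} holds.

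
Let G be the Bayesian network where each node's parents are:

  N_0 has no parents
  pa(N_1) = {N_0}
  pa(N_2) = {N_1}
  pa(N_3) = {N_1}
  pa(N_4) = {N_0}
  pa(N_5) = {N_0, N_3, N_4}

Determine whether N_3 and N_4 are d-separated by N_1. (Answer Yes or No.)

Yes — N_3 and N_4 are d-separated given {N_1}.

There are 4 undirected paths between N_3 and N_4; checking each against the conditioning set {N_1}:
  1. N_3 ← N_1 ← N_0 → N_4 — N_1:chain[blocks]; N_0:fork[open] ⇒ blocked
  2. N_3 ← N_1 ← N_0 → N_5 ← N_4 — N_1:chain[blocks]; N_0:fork[open]; N_5:collider[blocks] ⇒ blocked
  3. N_3 → N_5 ← N_0 → N_4 — N_5:collider[blocks]; N_0:fork[open] ⇒ blocked
  4. N_3 → N_5 ← N_4 — N_5:collider[blocks] ⇒ blocked
Since every path is blocked, d-separation holds.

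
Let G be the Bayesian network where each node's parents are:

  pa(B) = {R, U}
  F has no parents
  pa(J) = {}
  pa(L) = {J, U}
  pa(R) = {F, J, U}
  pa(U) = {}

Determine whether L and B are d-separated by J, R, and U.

Yes — L and B are d-separated given {J, R, U}.

There are 4 undirected paths between L and B; checking each against the conditioning set {J, R, U}:
Path 1: L ← J → R ← U → B
  J is a fork here and J is conditioned on, so the path is blocked at J.
Path 2: L ← J → R → B
  J is a fork here and J is conditioned on, so the path is blocked at J.
Path 3: L ← U → R → B
  U is a fork here and U is conditioned on, so the path is blocked at U.
Path 4: L ← U → B
  U is a fork here and U is conditioned on, so the path is blocked at U.
Since every path is blocked, d-separation holds.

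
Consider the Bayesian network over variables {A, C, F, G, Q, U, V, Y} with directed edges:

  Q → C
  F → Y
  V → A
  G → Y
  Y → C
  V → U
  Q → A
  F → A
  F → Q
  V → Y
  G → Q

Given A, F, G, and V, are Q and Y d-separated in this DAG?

Yes

6 paths connect Q and Y; each must be blocked for d-separation to hold:
  1. Q ← G → Y — G:fork[blocks] ⇒ blocked
  2. Q ← F → Y — F:fork[blocks] ⇒ blocked
  3. Q ← F → A ← V → Y — F:fork[blocks]; A:collider[open]; V:fork[blocks] ⇒ blocked
  4. Q → A ← V → Y — A:collider[open]; V:fork[blocks] ⇒ blocked
  5. Q → A ← F → Y — A:collider[open]; F:fork[blocks] ⇒ blocked
  6. Q → C ← Y — C:collider[blocks] ⇒ blocked
All paths are blocked; Q ⊥ Y | {A, F, G, V} holds.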